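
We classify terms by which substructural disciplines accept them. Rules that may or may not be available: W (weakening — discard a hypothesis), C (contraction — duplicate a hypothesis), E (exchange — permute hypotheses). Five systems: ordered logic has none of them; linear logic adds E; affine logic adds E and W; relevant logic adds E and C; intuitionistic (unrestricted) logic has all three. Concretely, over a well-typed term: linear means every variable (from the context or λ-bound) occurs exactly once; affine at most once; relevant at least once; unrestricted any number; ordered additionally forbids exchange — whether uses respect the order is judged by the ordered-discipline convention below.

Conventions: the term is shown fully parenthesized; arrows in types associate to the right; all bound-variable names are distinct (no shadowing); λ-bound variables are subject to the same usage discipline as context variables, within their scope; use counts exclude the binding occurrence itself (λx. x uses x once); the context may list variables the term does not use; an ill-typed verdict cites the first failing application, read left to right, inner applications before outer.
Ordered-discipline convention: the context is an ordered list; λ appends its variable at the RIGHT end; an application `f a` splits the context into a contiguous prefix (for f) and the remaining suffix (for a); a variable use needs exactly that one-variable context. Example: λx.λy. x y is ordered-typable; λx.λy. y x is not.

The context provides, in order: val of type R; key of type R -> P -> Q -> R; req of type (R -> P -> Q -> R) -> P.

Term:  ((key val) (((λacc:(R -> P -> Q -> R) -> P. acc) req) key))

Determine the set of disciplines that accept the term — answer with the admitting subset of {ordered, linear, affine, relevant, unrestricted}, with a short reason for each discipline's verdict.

accepted by: relevant, unrestricted
counts: val=1; key=2; req=1; acc (λ-bound)=1
use order (left to right): key, val, acc, req, key
typing: ✓ — Q -> R
ordered: ✗ — key ×2 used more than once (contraction)
linear: ✗ — key ×2 used more than once (contraction)
affine: ✗ — key ×2 used more than once (contraction)
relevant: ✓ — val, key, req, acc: all used, weakening unneeded
unrestricted: ✓ — well-typed at Q -> R; no restrictions here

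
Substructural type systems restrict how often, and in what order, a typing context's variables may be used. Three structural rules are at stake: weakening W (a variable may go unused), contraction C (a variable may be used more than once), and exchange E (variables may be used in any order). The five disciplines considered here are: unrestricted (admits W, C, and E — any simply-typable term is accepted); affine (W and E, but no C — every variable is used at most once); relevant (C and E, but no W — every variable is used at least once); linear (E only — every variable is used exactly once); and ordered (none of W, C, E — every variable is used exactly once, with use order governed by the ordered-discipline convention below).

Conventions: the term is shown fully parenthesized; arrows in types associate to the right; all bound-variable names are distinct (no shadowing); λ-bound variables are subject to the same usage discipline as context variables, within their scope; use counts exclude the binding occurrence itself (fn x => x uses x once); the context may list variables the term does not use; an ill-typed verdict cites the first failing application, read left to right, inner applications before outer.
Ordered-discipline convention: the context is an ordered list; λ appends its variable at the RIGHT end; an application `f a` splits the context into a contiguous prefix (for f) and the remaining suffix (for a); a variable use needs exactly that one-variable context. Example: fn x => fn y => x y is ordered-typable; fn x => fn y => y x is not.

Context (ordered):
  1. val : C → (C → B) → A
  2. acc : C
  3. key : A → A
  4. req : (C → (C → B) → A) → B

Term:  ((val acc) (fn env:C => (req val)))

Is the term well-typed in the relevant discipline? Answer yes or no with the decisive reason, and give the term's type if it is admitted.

no — unused: key, env — weakening required
usage: val ×2; acc ×1; key ×0; req ×1; env (bound) ×0
order of uses: val, acc, req, val
typing: ✓ — A
all disciplines: ordered ✗ · linear ✗ · affine ✗ · relevant ✗ · unrestricted ✓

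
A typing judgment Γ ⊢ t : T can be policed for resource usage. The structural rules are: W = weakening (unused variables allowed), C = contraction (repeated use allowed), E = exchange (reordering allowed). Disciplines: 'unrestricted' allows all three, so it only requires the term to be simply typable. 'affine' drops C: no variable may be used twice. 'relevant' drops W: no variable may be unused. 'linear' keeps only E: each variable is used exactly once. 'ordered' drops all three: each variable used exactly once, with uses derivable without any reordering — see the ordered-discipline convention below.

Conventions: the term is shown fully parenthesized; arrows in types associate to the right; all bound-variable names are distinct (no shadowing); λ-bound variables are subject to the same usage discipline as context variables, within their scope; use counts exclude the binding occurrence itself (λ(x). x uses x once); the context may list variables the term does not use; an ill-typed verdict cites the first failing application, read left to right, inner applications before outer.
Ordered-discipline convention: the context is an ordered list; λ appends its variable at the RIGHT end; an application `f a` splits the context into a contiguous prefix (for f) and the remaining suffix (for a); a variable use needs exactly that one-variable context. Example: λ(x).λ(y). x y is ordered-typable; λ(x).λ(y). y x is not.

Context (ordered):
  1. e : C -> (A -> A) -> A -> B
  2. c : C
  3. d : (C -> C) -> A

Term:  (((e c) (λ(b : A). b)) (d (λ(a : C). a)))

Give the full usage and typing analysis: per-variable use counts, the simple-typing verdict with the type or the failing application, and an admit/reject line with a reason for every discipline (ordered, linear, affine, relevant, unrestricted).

variable uses: e: 1×; c: 1×; d: 1×; b (bound): 1×; a (bound): 1×
uses in reading order: e, c, b, d, a
typing: well-typed at B
ordered: ✓ — e, c, d, b, a: once each, no exchange needed
linear: ✓ — e, c, d, b, a: one use apiece
affine: ✓ — no duplicate uses among e, c, d, b, a
relevant: ✓ — every one of e, c, d, b, a appears
unrestricted: ✓ — type-checks (B) and nothing is barred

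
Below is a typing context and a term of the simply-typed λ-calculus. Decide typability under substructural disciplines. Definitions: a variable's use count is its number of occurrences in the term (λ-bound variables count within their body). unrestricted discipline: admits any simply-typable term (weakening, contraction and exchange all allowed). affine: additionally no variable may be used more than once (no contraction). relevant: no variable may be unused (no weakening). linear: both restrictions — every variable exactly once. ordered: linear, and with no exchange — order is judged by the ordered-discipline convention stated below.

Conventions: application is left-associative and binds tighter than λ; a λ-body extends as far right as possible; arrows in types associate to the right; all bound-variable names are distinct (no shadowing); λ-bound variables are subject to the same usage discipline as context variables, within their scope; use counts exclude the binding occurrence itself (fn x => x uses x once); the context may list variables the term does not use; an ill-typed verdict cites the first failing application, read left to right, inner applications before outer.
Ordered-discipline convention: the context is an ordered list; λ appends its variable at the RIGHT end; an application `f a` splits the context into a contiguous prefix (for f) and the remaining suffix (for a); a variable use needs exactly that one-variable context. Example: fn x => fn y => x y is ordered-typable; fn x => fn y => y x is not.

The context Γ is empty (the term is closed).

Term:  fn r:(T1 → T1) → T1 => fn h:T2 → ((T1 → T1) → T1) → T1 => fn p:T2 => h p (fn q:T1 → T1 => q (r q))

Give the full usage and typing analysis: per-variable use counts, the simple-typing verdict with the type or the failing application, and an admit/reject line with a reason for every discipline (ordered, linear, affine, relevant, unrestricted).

counts: r (bound)=1, h (bound)=1, p (bound)=1, q (bound)=2
order of uses: h, p, q, r, q
typing: ✓ — ((T1 → T1) → T1) → (T2 → ((T1 → T1) → T1) → T1) → T2 → T1
ordered: ✗ — repeated use of q ×2
linear: ✗ — repeated use of q ×2
affine: ✗ — repeated use of q ×2
relevant: ✓ — every one of r, h, p, q appears
unrestricted: ✓ — well-typed at ((T1 → T1) → T1) → (T2 → ((T1 → T1) → T1) → T1) → T2 → T1; no restrictions here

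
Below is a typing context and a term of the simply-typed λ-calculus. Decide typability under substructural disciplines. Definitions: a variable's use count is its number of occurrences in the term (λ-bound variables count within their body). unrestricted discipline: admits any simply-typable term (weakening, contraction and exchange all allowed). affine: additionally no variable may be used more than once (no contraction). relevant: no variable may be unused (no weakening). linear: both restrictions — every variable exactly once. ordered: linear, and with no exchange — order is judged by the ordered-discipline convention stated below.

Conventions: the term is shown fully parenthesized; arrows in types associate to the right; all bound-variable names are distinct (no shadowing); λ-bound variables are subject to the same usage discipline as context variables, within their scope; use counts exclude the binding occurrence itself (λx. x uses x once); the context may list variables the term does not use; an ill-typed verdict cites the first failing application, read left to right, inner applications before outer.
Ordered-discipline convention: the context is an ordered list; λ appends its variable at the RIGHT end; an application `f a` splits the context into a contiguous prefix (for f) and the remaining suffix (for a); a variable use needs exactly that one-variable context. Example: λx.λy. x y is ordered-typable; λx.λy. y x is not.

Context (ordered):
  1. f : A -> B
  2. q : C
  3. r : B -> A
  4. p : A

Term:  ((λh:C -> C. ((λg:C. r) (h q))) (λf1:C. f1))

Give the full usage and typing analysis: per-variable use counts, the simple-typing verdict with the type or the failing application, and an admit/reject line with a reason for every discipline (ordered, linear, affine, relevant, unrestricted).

usage: f ×0, q ×1, r ×1, p ×0, h (λ-bound) ×1, g (λ-bound) ×0, f1 (λ-bound) ×1
uses in reading order: r, h, q, f1
typing: well-typed — term : B -> A
ordered: ✗ — unused: f, p, g — weakening required
linear: ✗ — unused: f, p, g — weakening required
affine: ✓ — no duplicate uses among f, q, r, p, h, g, f1
relevant: ✗ — unused: f, p, g — weakening required
unrestricted: ✓ — type-checks (B -> A) and nothing is barred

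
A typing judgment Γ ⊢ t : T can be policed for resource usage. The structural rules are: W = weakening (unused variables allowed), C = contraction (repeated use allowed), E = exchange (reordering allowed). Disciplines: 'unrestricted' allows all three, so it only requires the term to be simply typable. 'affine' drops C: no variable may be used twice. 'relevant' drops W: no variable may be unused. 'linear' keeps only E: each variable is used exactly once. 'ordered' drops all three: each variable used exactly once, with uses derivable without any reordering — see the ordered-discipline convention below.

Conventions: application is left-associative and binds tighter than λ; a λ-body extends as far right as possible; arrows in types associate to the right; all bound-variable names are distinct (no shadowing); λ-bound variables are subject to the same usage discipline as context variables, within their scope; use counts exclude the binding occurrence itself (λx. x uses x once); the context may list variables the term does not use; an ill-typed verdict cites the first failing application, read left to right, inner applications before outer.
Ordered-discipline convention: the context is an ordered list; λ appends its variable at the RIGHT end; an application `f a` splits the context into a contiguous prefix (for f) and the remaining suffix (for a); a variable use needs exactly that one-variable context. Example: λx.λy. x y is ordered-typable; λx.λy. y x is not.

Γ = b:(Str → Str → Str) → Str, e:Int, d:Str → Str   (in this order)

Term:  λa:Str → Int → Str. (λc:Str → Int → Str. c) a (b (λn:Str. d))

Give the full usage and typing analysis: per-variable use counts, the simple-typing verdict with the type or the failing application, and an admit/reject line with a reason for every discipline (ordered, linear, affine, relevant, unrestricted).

usage: b ×1; e ×0; d ×1; a (bound) ×1; c (bound) ×1; n (bound) ×0
use order (left to right): c, a, b, d
typing: well-typed at (Str → Int → Str) → Int → Str
ordered ✗ (needs weakening: e, n unused)
linear ✗ (needs weakening: e, n unused)
affine ✓ (at most one use each (b, e, d, a, c, n))
relevant ✗ (needs weakening: e, n unused)
unrestricted ✓ (well-typed at (Str → Int → Str) → Int → Str; no restrictions here)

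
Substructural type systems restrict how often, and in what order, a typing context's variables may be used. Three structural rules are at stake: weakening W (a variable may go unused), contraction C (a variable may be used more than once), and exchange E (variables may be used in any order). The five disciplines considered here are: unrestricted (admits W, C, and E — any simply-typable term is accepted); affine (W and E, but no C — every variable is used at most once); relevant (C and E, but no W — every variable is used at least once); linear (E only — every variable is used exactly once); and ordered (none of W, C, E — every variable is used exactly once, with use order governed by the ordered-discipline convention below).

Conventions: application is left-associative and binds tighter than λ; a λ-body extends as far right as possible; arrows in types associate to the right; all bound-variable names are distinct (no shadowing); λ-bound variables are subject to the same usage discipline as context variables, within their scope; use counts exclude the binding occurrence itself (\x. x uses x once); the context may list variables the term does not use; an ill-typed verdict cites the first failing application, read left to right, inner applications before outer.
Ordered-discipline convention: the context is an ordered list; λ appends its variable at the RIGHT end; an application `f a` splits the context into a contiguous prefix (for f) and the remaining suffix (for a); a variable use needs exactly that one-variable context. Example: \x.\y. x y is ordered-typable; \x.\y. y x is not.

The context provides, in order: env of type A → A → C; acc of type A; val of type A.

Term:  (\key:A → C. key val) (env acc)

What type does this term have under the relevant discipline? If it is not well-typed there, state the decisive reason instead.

term : C
use counts: env: 1; acc: 1; val: 1; key (λ-bound): 1
left-to-right use order: key, val, env, acc
typing: well-typed at C
all disciplines: ordered ✗ · linear ✓ · affine ✓ · relevant ✓ · unrestricted ✓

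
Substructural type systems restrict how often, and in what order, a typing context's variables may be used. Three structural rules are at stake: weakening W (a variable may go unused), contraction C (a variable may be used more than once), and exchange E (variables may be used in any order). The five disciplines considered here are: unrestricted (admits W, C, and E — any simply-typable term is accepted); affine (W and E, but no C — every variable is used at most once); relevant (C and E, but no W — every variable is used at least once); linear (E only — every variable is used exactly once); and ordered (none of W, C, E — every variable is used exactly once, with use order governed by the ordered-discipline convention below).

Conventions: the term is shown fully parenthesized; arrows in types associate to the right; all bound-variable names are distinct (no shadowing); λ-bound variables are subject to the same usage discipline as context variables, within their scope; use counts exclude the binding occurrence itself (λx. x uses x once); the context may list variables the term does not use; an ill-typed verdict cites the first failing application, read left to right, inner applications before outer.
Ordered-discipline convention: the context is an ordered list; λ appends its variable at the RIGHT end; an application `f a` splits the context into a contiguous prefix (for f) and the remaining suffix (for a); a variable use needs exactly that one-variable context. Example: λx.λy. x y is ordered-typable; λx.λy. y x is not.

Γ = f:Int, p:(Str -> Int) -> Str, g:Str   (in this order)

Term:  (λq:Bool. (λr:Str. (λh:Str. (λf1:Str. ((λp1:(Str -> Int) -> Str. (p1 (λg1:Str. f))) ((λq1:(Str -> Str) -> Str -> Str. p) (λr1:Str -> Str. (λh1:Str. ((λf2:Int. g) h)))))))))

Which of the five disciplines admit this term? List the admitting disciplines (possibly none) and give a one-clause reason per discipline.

admitted in: none
usage: f: 1×; p: 1×; g: 1×; q (bound): 0×; r (bound): 0×; h (bound): 1×; f1 (bound): 0×; p1 (bound): 1×; g1 (bound): 0×; q1 (bound): 0×; r1 (bound): 0×; h1 (bound): 0×; f2 (bound): 0×
use order (left to right): p1, f, p, g, h
typing: ill-typed: argument of type Str where Int is required
ordered: ✗ — not simply typable
linear: ✗ — fails simple typing
affine: ✗ — a type mismatch blocks all five
relevant: ✗ — the type mismatch rejects it
unrestricted: ✗ — not simply typable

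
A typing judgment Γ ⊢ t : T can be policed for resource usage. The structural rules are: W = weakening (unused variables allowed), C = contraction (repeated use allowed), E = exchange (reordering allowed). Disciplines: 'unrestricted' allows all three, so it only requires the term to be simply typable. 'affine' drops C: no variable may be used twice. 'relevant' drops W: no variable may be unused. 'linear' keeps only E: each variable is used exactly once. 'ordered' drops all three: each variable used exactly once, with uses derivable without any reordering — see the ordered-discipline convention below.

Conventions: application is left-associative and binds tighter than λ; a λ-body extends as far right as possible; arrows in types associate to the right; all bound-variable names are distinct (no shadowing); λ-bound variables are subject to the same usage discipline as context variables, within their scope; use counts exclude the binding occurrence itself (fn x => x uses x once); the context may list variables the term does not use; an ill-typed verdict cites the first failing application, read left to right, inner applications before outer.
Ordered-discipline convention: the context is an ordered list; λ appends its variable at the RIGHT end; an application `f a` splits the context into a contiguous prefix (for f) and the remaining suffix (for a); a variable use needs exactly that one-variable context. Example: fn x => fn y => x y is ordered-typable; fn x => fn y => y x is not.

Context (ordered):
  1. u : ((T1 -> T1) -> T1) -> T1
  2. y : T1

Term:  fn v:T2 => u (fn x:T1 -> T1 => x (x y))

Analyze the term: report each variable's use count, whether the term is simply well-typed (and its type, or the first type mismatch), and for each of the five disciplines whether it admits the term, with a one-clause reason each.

counts: u: 1, y: 1, v (bound): 0, x (bound): 2
left-to-right use order: u, x, x, y
typing: the term checks, with type T2 -> T1
ordered: ✗, uses contraction: x ×2; v never used (weakening)
linear: ✗, uses contraction: x ×2; v never used (weakening)
affine: ✗, uses contraction: x ×2
relevant: ✗, v never used (weakening)
unrestricted: ✓, type-checks (T2 -> T1) and nothing is barred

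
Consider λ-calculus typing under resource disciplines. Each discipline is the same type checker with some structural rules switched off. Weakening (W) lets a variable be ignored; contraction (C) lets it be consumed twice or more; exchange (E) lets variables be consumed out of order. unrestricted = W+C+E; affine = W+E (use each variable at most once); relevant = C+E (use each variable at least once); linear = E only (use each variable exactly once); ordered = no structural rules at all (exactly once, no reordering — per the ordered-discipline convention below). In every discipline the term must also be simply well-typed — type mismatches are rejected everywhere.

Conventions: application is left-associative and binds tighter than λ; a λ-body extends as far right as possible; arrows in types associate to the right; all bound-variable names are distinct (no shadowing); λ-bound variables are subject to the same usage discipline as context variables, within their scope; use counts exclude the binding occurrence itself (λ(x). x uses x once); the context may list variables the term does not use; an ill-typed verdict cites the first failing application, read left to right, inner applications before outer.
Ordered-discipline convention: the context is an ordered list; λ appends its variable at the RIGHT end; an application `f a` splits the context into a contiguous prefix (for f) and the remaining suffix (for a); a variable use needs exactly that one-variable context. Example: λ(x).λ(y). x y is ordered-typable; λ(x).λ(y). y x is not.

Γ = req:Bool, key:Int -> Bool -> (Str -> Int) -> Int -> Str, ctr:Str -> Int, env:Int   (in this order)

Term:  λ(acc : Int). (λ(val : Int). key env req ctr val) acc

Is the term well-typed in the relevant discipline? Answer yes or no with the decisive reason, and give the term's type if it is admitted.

yes — at least one use each (req, key, ctr, env, acc, val); term : Int -> Str
counts: req ×1; key ×1; ctr ×1; env ×1; acc [bound] ×1; val [bound] ×1
uses in reading order: key, env, req, ctr, val, acc
typing: the term checks, with type Int -> Str
all disciplines: ordered ✗, linear ✓, affine ✓, relevant ✓, unrestricted ✓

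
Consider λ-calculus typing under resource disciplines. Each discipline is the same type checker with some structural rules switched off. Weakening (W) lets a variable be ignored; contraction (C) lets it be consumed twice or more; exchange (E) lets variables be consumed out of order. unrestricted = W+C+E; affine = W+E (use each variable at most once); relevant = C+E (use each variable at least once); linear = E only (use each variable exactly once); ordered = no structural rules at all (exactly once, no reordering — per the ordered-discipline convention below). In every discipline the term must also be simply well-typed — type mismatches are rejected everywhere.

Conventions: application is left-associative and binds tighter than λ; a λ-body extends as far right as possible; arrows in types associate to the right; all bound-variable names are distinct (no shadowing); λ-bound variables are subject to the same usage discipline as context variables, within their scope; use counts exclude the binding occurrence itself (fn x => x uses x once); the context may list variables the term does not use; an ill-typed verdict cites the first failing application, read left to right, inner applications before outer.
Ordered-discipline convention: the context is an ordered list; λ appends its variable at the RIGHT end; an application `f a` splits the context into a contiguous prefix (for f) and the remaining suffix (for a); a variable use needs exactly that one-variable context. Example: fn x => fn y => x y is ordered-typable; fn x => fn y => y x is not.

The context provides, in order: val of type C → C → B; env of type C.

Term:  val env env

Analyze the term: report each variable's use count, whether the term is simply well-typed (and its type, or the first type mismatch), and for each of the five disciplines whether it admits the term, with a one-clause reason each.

usage: val: 1×; env: 2×
left-to-right use order: val, env, env
typing: the term checks, with type B
ordered: ✗, uses contraction: env ×2
linear: ✗, uses contraction: env ×2
affine: ✗, uses contraction: env ×2
relevant: ✓, val, env: all used, weakening unneeded
unrestricted: ✓, well-typed at B; no restrictions here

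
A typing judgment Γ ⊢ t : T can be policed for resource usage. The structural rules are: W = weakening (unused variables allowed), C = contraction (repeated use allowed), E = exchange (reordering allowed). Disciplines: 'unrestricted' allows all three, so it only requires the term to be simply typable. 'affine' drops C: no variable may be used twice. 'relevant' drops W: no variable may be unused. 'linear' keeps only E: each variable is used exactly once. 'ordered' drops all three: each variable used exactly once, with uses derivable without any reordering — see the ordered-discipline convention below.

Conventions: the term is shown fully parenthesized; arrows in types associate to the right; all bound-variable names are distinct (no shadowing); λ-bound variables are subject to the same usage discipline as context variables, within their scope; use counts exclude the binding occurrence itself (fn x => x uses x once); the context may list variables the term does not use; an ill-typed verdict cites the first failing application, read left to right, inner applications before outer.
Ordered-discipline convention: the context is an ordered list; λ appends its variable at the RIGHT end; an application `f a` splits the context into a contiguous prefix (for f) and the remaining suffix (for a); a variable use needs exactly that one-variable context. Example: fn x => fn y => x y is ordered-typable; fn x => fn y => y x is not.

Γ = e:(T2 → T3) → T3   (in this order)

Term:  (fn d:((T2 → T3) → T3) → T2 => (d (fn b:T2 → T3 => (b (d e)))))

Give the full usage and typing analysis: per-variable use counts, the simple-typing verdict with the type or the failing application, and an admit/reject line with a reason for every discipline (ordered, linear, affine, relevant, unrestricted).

usage: e ×1, d (λ-bound) ×2, b (λ-bound) ×1
uses in reading order: d, b, d, e
typing: well-typed at (((T2 → T3) → T3) → T2) → T2
ordered ✗ (needs contraction — d ×2)
linear ✗ (needs contraction — d ×2)
affine ✗ (needs contraction — d ×2)
relevant ✓ (every one of e, d, b appears)
unrestricted ✓ (well-typed at (((T2 → T3) → T3) → T2) → T2; no restrictions here)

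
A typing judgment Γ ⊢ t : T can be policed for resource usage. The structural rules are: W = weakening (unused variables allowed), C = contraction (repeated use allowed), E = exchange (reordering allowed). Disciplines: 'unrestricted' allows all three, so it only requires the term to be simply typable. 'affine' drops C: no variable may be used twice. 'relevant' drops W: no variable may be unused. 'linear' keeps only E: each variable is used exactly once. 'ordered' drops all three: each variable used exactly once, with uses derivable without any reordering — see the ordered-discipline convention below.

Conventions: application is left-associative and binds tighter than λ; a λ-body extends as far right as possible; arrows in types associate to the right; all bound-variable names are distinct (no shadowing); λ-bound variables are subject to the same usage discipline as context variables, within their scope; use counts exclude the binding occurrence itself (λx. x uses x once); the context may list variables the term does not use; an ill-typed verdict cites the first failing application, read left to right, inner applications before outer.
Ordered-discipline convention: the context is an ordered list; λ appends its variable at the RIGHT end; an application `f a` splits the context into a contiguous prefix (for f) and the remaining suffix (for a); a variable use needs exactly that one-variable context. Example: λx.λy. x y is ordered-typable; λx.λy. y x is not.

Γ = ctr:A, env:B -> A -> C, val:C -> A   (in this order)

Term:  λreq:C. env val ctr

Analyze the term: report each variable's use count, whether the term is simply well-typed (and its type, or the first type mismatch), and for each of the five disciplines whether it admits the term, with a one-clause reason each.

use counts: ctr=1, env=1, val=1, req (bound)=0
use order (left to right): env, val, ctr
typing: ill-typed: argument of type C -> A where B is required
ordered: ✗, not simply typable
linear: ✗, fails simple typing
affine: ✗, a type mismatch blocks all five
relevant: ✗, the type mismatch rejects it
unrestricted: ✗, not simply typable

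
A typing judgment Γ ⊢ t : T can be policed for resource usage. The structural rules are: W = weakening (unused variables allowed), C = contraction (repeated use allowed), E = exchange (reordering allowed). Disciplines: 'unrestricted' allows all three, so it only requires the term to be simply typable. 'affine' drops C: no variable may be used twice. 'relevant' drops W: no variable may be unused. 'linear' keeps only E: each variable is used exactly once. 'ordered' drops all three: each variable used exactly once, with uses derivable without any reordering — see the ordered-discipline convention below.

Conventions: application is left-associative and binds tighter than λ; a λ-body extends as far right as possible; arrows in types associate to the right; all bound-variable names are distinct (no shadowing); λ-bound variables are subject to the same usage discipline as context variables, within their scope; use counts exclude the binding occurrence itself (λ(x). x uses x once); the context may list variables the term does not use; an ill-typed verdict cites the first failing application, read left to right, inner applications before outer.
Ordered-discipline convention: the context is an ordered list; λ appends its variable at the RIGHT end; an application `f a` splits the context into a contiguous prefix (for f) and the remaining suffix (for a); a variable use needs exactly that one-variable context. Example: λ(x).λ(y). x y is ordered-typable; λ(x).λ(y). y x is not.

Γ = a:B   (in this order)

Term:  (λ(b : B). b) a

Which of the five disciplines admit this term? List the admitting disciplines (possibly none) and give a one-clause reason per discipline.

admitting disciplines: ordered, linear, affine, relevant, unrestricted
variable uses: a: 1; b [bound]: 1
left-to-right use order: b, a
typing: well-typed at B
ordered: ✓, single-use (a, b), ordered derivation ok
linear: ✓, a, b: one use apiece
affine: ✓, no duplicate uses among a, b
relevant: ✓, a, b: all used, weakening unneeded
unrestricted: ✓, typability at B is all that's needed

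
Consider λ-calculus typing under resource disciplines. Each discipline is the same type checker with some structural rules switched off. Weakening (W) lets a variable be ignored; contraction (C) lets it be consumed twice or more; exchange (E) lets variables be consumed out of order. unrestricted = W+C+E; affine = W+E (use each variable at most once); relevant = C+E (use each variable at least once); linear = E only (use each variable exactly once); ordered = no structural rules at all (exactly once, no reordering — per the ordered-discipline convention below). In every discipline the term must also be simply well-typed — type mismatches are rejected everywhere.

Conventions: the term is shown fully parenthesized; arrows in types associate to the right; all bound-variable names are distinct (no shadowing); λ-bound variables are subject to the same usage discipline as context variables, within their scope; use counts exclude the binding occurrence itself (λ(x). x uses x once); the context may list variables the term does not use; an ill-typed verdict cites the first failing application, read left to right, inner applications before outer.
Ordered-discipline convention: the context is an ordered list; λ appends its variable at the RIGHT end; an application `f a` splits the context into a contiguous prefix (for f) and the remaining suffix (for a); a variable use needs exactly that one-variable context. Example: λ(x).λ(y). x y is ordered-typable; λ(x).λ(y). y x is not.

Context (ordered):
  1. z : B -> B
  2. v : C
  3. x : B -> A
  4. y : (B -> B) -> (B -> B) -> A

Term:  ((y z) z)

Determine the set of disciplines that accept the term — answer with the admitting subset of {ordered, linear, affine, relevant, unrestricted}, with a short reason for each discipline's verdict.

admitted by: unrestricted
usage: z ×2, v ×0, x ×0, y ×1
order of uses: y, z, z
typing: well-typed — term : A
ordered ✗ (z ×2 used more than once (contraction); unused: v, x — weakening required)
linear ✗ (z ×2 used more than once (contraction); unused: v, x — weakening required)
affine ✗ (z ×2 used more than once (contraction))
relevant ✗ (unused: v, x — weakening required)
unrestricted ✓ (typability at A is all that's needed)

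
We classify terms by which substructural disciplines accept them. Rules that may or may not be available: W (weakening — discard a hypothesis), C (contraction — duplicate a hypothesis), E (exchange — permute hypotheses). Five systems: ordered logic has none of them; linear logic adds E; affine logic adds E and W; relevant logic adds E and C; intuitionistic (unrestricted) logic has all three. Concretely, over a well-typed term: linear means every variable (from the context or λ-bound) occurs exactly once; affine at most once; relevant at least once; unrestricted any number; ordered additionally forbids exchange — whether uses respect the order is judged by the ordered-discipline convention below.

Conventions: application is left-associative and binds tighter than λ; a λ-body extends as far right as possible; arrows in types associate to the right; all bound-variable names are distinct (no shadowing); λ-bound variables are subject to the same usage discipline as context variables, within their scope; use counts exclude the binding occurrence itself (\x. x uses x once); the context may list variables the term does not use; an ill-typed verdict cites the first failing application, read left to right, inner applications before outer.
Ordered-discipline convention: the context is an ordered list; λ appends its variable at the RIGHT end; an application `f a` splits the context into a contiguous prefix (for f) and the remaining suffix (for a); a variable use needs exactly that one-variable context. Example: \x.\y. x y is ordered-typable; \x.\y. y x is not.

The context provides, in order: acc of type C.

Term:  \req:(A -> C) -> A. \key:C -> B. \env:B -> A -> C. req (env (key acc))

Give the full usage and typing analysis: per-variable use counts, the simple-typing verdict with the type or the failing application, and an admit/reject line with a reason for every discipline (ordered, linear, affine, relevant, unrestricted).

counts: acc: 1×; req (λ-bound): 1×; key (λ-bound): 1×; env (λ-bound): 1×
uses in reading order: req, env, key, acc
typing: ✓ — ((A -> C) -> A) -> (C -> B) -> (B -> A -> C) -> A
ordered ✗ (no contiguous prefix/suffix split fits req, env, key, acc)
linear ✓ (single use per variable (acc, req, key, env))
affine ✓ (none of acc, req, key, env used more than once)
relevant ✓ (at least one use each (acc, req, key, env))
unrestricted ✓ (simply typable at ((A -> C) -> A) -> (C -> B) -> (B -> A -> C) -> A; W, C, E all held)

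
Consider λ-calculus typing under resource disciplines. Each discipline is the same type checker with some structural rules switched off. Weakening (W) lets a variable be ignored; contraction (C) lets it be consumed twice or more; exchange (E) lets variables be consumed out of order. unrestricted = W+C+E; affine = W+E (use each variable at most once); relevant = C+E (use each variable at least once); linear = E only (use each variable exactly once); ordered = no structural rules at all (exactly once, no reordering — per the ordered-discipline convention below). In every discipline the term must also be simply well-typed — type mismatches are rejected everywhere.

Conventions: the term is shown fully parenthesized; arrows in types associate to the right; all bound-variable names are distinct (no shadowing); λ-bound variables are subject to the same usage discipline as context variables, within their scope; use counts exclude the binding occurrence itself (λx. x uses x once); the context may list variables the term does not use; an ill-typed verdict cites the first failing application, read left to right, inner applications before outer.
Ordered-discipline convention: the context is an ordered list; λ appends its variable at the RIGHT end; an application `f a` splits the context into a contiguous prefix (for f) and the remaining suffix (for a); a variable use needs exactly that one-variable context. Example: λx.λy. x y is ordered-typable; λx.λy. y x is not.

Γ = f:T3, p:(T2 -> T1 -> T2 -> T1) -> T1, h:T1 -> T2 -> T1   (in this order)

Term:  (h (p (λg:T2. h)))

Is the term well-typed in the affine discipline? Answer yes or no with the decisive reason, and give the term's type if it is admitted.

no — repeated use of h ×2
counts: f ×0; p ×1; h ×2; g (λ-bound) ×0
order of uses: h, p, h
typing: ✓ — T2 -> T1
summary: ordered ✗ · linear ✗ · affine ✗ · relevant ✗ · unrestricted ✓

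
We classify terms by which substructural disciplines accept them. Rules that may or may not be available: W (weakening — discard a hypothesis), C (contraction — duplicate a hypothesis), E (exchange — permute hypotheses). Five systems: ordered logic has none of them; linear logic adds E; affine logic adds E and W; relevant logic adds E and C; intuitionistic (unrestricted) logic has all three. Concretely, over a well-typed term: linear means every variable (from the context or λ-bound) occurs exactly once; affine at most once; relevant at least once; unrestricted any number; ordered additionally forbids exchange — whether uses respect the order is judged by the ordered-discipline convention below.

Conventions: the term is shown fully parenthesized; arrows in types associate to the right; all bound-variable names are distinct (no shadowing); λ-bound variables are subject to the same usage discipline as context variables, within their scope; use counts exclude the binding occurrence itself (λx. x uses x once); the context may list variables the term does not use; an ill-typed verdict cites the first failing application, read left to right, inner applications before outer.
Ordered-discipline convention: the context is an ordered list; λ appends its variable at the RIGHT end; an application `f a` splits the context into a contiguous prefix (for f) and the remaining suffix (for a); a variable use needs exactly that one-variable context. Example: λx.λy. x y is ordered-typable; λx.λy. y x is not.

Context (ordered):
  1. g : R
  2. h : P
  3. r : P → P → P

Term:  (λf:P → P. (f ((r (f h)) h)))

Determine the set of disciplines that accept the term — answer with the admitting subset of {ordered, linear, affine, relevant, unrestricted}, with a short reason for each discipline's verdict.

accepted by: unrestricted
variable uses: g: 0; h: 2; r: 1; f (bound): 2
order of uses: f, r, f, h, h
typing: well-typed at (P → P) → P
ordered: ✗, repeated use of h ×2, f ×2; g left unused
linear: ✗, repeated use of h ×2, f ×2; g left unused
affine: ✗, repeated use of h ×2, f ×2
relevant: ✗, g left unused
unrestricted: ✓, typability at (P → P) → P is all that's needed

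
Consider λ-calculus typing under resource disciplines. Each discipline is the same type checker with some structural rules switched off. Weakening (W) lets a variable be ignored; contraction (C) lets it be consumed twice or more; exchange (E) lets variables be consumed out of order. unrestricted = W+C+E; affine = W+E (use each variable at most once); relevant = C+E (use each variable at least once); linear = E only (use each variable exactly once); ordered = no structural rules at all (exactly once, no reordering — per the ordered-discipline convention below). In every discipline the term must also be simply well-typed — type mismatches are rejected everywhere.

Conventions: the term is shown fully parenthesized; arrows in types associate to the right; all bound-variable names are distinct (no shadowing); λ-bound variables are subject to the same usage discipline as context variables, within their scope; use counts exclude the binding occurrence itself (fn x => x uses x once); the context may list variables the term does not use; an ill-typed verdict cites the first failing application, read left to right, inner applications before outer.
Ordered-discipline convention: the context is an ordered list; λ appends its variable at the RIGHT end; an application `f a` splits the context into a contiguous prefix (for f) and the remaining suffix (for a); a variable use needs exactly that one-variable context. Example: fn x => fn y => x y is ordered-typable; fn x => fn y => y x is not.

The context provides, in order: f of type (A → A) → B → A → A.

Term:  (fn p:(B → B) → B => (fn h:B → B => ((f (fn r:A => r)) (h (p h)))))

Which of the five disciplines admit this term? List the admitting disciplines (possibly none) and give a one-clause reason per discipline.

accepted by: relevant, unrestricted
use counts: f=1, p [bound]=1, h [bound]=2, r [bound]=1
use order (left to right): f, r, h, p, h
typing: ✓ — ((B → B) → B) → (B → B) → A → A
ordered ✗ (h ×2 used more than once (contraction))
linear ✗ (h ×2 used more than once (contraction))
affine ✗ (h ×2 used more than once (contraction))
relevant ✓ (at least one use each (f, p, h, r))
unrestricted ✓ (simply typable at ((B → B) → B) → (B → B) → A → A; W, C, E all held)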